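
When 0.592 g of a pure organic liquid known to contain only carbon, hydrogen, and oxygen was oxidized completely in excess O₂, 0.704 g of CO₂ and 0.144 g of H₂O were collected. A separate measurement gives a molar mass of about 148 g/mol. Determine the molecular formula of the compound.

C4H4O6

mol C = 0.704 g CO₂ ÷ 44.009 g/mol = 0.01600 mol
mol H = 2 × 0.144 g H₂O ÷ 18.015 g/mol = 0.01599 mol
mass O = 0.592 − (0.1921 + 0.01611) = 0.3837 g → mol O = 0.3837 ÷ 15.999 = 0.02399 mol
Divide by the smallest (0.01599 mol): C 1.001, H 1.000, O 1.500
Multiplying each by 2 gives whole numbers: C 2.00, H 2.00, O 3.00
Empirical formula: C2H2O3
Empirical-formula mass = 74.03 g/mol; 148 ÷ 74.03 ≈ 2, so the molecular formula is C4H4O6.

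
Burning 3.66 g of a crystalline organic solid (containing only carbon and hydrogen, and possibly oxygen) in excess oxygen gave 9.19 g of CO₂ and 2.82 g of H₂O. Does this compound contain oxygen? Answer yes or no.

mol C = 9.19 g CO₂ ÷ 44.009 g/mol = 0.2088 mol
mol H = 2 × 2.82 g H₂O ÷ 18.015 g/mol = 0.3131 mol
C and H account for only 2.824 g of the 3.66 g sample; the remaining 0.8363 g must be oxygen.

yes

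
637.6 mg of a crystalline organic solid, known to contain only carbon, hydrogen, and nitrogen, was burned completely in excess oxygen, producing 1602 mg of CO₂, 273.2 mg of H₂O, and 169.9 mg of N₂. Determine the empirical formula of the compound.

C6H5N2

mol C = 1.602 g CO₂ ÷ 44.009 g/mol = 0.036402 mol
mol H = 2 × 0.2732 g H₂O ÷ 18.015 g/mol = 0.030330 mol
mol N = 2 × 0.1699 g N₂ ÷ 28.014 g/mol = 0.012130 mol
Divide by the smallest (0.012130 mol): C 3.001, H 2.501, N 1.000
Multiplying each by 2 gives whole numbers: C 6.00, H 5.00, N 2.00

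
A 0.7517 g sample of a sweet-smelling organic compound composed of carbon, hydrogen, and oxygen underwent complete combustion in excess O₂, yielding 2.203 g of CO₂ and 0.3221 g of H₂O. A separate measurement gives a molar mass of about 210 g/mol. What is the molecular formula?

mol C = 2.203 g CO₂ ÷ 44.009 g/mol = 0.050058 mol
mol H = 2 × 0.3221 g H₂O ÷ 18.015 g/mol = 0.035759 mol
mass O = 0.7517 − (0.60125 + 0.036045) = 0.11441 g → mol O = 0.11441 ÷ 15.999 = 0.0071510 mol
Divide by the smallest (0.0071510 mol): C 7.000, H 5.001, O 1.000
Empirical formula: C7H5O
Empirical-formula mass = 105.12 g/mol; 210 ÷ 105.12 ≈ 2, so the molecular formula is C14H10O2.

C14H10O2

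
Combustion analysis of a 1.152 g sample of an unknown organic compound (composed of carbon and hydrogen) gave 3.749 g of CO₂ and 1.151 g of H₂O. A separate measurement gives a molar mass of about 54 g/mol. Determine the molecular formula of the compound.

mol C = 3.749 g CO₂ ÷ 44.009 g/mol = 0.085187 mol
mol H = 2 × 1.151 g H₂O ÷ 18.015 g/mol = 0.12778 mol
Divide by the smallest (0.085187 mol): C 1.000, H 1.500
Multiplying each by 2 gives whole numbers: C 2.00, H 3.00
Empirical formula: C2H3
Empirical-formula mass = 27.05 g/mol; 54 ÷ 27.05 ≈ 2, so the molecular formula is C4H6.

C4H6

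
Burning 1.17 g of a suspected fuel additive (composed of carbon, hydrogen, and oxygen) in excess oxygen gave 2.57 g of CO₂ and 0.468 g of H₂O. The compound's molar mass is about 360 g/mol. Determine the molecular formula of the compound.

C18H16O8

mol C = 2.57 g CO₂ ÷ 44.009 g/mol = 0.05840 mol
mol H = 2 × 0.468 g H₂O ÷ 18.015 g/mol = 0.05196 mol
mass O = 1.17 − (0.7014 + 0.05237) = 0.4162 g → mol O = 0.4162 ÷ 15.999 = 0.02602 mol
Divide by the smallest (0.02602 mol): C 2.245, H 1.997, O 1.000
Multiplying each by 4 gives whole numbers: C 8.98, H 7.99, O 4.00
Empirical formula: C9H8O4
Empirical-formula mass = 180.16 g/mol; 360 ÷ 180.16 ≈ 2, so the molecular formula is C18H16O8.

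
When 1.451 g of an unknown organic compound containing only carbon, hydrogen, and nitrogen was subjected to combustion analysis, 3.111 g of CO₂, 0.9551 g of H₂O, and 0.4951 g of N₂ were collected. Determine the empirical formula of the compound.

C2H3N

mol C = 3.111 g CO₂ ÷ 44.009 g/mol = 0.070690 mol
mol H = 2 × 0.9551 g H₂O ÷ 18.015 g/mol = 0.10603 mol
mol N = 2 × 0.4951 g N₂ ÷ 28.014 g/mol = 0.035347 mol
Divide by the smallest (0.035347 mol): C 2.000, H 3.000, N 1.000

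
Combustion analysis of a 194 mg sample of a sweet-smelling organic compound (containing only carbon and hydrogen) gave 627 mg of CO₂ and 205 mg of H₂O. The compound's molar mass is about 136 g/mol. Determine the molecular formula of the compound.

C10H16

mol C = 0.627 g CO₂ ÷ 44.009 g/mol = 0.01425 mol
mol H = 2 × 0.205 g H₂O ÷ 18.015 g/mol = 0.02276 mol
Divide by the smallest (0.01425 mol): C 1.000, H 1.597
Multiplying each by 5 gives whole numbers: C 5.00, H 7.99
Empirical formula: C5H8
Empirical-formula mass = 68.12 g/mol; 136 ÷ 68.12 ≈ 2, so the molecular formula is C10H16.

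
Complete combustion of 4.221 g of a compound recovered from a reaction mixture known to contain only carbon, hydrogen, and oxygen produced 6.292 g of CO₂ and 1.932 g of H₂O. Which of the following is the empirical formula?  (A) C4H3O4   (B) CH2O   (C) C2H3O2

(C) C2H3O2

mol C = 6.292 g CO₂ ÷ 44.009 g/mol = 0.14297 mol
mol H = 2 × 1.932 g H₂O ÷ 18.015 g/mol = 0.21449 mol
mass O = 4.221 − (1.7172 + 0.21620) = 2.2876 g → mol O = 2.2876 ÷ 15.999 = 0.14298 mol
Divide by the smallest (0.14297 mol): C 1.000, H 1.500, O 1.000
Multiplying each by 2 gives whole numbers: C 2.00, H 3.00, O 2.00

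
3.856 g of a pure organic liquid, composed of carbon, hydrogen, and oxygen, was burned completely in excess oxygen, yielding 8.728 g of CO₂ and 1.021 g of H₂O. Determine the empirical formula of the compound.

C7H4O3

mol C = 8.728 g CO₂ ÷ 44.009 g/mol = 0.19832 mol
mol H = 2 × 1.021 g H₂O ÷ 18.015 g/mol = 0.11335 mol
mass O = 3.856 − (2.3821 + 0.11426) = 1.3597 g → mol O = 1.3597 ÷ 15.999 = 0.084986 mol
Divide by the smallest (0.084986 mol): C 2.334, H 1.334, O 1.000
Multiplying each by 3 gives whole numbers: C 7.00, H 4.00, O 3.00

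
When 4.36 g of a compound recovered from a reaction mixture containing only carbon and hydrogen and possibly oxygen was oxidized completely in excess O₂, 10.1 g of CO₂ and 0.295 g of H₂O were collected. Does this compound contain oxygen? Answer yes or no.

yes

mol C = 10.1 g CO₂ ÷ 44.009 g/mol = 0.2295 mol
mol H = 2 × 0.295 g H₂O ÷ 18.015 g/mol = 0.03275 mol
C and H account for only 2.790 g of the 4.36 g sample; the remaining 1.570 g must be oxygen.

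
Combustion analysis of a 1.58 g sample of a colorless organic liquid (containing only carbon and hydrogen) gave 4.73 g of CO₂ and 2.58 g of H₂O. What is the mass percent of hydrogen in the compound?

mol C = 4.73 g CO₂ ÷ 44.009 g/mol = 0.1075 mol
mol H = 2 × 2.58 g H₂O ÷ 18.015 g/mol = 0.2864 mol
mass % H = 0.2887 g ÷ 1.58 g × 100%

18.3%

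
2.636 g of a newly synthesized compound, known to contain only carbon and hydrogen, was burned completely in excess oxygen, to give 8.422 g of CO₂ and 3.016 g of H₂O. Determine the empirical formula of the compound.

mol C = 8.422 g CO₂ ÷ 44.009 g/mol = 0.19137 mol
mol H = 2 × 3.016 g H₂O ÷ 18.015 g/mol = 0.33483 mol
Divide by the smallest (0.19137 mol): C 1.000, H 1.750
Multiplying each by 4 gives whole numbers: C 4.00, H 7.00

C4H7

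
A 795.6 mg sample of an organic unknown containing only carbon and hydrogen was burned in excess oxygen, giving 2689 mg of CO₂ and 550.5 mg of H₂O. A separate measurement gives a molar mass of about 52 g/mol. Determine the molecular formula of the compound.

C4H4

mol C = 2.689 g CO₂ ÷ 44.009 g/mol = 0.061101 mol
mol H = 2 × 0.5505 g H₂O ÷ 18.015 g/mol = 0.061116 mol
Divide by the smallest (0.061101 mol): C 1.000, H 1.000
Empirical formula: CH
Empirical-formula mass = 13.02 g/mol; 52 ÷ 13.02 ≈ 4, so the molecular formula is C4H4.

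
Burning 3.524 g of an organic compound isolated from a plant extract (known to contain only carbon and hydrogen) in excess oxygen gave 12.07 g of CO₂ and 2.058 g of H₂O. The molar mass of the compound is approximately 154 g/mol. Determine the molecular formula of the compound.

C12H10

mol C = 12.07 g CO₂ ÷ 44.009 g/mol = 0.27426 mol
mol H = 2 × 2.058 g H₂O ÷ 18.015 g/mol = 0.22848 mol
Divide by the smallest (0.22848 mol): C 1.200, H 1.000
Multiplying each by 5 gives whole numbers: C 6.00, H 5.00
Empirical formula: C6H5
Empirical-formula mass = 77.11 g/mol; 154 ÷ 77.11 ≈ 2, so the molecular formula is C12H10.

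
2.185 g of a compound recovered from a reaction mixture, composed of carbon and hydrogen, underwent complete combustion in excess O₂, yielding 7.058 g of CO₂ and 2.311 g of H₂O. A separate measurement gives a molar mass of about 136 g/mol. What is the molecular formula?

mol C = 7.058 g CO₂ ÷ 44.009 g/mol = 0.16038 mol
mol H = 2 × 2.311 g H₂O ÷ 18.015 g/mol = 0.25656 mol
Divide by the smallest (0.16038 mol): C 1.000, H 1.600
Multiplying each by 5 gives whole numbers: C 5.00, H 8.00
Empirical formula: C5H8
Empirical-formula mass = 68.12 g/mol; 136 ÷ 68.12 ≈ 2, so the molecular formula is C10H16.

C10H16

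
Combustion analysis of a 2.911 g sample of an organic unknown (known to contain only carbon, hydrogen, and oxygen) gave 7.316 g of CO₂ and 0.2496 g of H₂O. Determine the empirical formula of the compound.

C6HO2

mol C = 7.316 g CO₂ ÷ 44.009 g/mol = 0.16624 mol
mol H = 2 × 0.2496 g H₂O ÷ 18.015 g/mol = 0.027710 mol
mass O = 2.911 − (1.9967 + 0.027932) = 0.88637 g → mol O = 0.88637 ÷ 15.999 = 0.055402 mol
Divide by the smallest (0.027710 mol): C 5.999, H 1.000, O 1.999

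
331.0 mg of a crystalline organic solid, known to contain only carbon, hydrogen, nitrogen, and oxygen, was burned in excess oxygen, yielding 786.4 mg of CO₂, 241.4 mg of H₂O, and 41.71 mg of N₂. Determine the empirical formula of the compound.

mol C = 0.7864 g CO₂ ÷ 44.009 g/mol = 0.017869 mol
mol H = 2 × 0.2414 g H₂O ÷ 18.015 g/mol = 0.026800 mol
mol N = 2 × 0.04171 g N₂ ÷ 28.014 g/mol = 0.0029778 mol
mass O = 0.3310 − (0.21463 + 0.027014 + 0.041710) = 0.047650 g → mol O = 0.047650 ÷ 15.999 = 0.0029783 mol
Divide by the smallest (0.0029778 mol): C 6.001, H 9.000, N 1.000, O 1.000

C6H9NO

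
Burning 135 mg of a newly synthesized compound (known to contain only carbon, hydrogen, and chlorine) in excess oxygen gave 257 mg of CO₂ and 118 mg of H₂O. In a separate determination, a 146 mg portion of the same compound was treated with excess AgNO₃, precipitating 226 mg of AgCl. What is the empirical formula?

mol C = 0.257 g CO₂ ÷ 44.009 g/mol = 0.005840 mol
mol H = 2 × 0.118 g H₂O ÷ 18.015 g/mol = 0.01310 mol
From the AgCl data: mol Cl per gram of compound = (0.226 ÷ 143.318) ÷ 0.146 = 0.01080 mol/g, so in the 0.135 g combustion sample mol Cl = 0.001458 mol
Divide by the smallest (0.001458 mol): C 4.005, H 8.984, Cl 1.000

C4H9Cl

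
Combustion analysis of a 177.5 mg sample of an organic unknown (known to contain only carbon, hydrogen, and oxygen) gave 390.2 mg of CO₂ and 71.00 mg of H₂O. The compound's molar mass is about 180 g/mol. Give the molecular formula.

C9H8O4

mol C = 0.3902 g CO₂ ÷ 44.009 g/mol = 0.0088664 mol
mol H = 2 × 0.07100 g H₂O ÷ 18.015 g/mol = 0.0078823 mol
mass O = 0.1775 − (0.10649 + 0.0079454) = 0.063061 g → mol O = 0.063061 ÷ 15.999 = 0.0039415 mol
Divide by the smallest (0.0039415 mol): C 2.249, H 2.000, O 1.000
Multiplying each by 4 gives whole numbers: C 9.00, H 8.00, O 4.00
Empirical formula: C9H8O4
Empirical-formula mass = 180.16 g/mol; 180 ÷ 180.16 ≈ 1, so the molecular formula is C9H8O4.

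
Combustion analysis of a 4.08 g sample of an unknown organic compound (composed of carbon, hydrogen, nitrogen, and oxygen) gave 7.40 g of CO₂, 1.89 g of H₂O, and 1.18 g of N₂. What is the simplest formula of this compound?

mol C = 7.40 g CO₂ ÷ 44.009 g/mol = 0.1681 mol
mol H = 2 × 1.89 g H₂O ÷ 18.015 g/mol = 0.2098 mol
mol N = 2 × 1.18 g N₂ ÷ 28.014 g/mol = 0.08424 mol
mass O = 4.08 − (2.020 + 0.2115 + 1.180) = 0.6689 g → mol O = 0.6689 ÷ 15.999 = 0.04181 mol
Divide by the smallest (0.04181 mol): C 4.022, H 5.019, N 2.015, O 1.000

C4H5N2O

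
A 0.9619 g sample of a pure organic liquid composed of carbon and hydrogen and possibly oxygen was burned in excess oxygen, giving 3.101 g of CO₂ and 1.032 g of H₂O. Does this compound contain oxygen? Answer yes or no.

mol C = 3.101 g CO₂ ÷ 44.009 g/mol = 0.070463 mol
mol H = 2 × 1.032 g H₂O ÷ 18.015 g/mol = 0.11457 mol
C and H together account for 0.96182 g — essentially the entire 0.9619 g sample — so the compound contains no oxygen.

no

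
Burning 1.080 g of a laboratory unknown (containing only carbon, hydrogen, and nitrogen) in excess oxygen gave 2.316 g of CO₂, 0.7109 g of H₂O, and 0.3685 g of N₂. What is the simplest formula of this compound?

C2H3N

mol C = 2.316 g CO₂ ÷ 44.009 g/mol = 0.052626 mol
mol H = 2 × 0.7109 g H₂O ÷ 18.015 g/mol = 0.078923 mol
mol N = 2 × 0.3685 g N₂ ÷ 28.014 g/mol = 0.026308 mol
Divide by the smallest (0.026308 mol): C 2.000, H 3.000, N 1.000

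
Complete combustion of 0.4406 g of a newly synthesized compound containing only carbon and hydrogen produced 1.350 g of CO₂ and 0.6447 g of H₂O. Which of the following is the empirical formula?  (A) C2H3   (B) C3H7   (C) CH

(B) C3H7

mol C = 1.350 g CO₂ ÷ 44.009 g/mol = 0.030676 mol
mol H = 2 × 0.6447 g H₂O ÷ 18.015 g/mol = 0.071574 mol
Divide by the smallest (0.030676 mol): C 1.000, H 2.333
Multiplying each by 3 gives whole numbers: C 3.00, H 7.00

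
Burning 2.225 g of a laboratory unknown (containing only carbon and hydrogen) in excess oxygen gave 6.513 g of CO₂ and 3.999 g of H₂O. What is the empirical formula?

mol C = 6.513 g CO₂ ÷ 44.009 g/mol = 0.14799 mol
mol H = 2 × 3.999 g H₂O ÷ 18.015 g/mol = 0.44396 mol
Divide by the smallest (0.14799 mol): C 1.000, H 3.000

CH3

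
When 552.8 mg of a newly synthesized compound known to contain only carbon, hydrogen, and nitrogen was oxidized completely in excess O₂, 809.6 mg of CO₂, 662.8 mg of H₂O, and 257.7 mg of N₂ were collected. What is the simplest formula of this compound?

mol C = 0.8096 g CO₂ ÷ 44.009 g/mol = 0.018396 mol
mol H = 2 × 0.6628 g H₂O ÷ 18.015 g/mol = 0.073583 mol
mol N = 2 × 0.2577 g N₂ ÷ 28.014 g/mol = 0.018398 mol
Divide by the smallest (0.018396 mol): C 1.000, H 4.000, N 1.000

CH4N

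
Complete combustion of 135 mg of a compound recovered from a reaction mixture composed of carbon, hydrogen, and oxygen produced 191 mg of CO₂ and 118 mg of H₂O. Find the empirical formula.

mol C = 0.191 g CO₂ ÷ 44.009 g/mol = 0.004340 mol
mol H = 2 × 0.118 g H₂O ÷ 18.015 g/mol = 0.01310 mol
mass O = 0.135 − (0.05213 + 0.01320) = 0.06967 g → mol O = 0.06967 ÷ 15.999 = 0.004354 mol
Divide by the smallest (0.004340 mol): C 1.000, H 3.018, O 1.003

CH3O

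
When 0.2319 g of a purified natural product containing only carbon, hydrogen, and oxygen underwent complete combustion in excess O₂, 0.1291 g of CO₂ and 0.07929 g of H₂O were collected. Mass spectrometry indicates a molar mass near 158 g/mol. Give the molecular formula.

C2H6O8

mol C = 0.1291 g CO₂ ÷ 44.009 g/mol = 0.0029335 mol
mol H = 2 × 0.07929 g H₂O ÷ 18.015 g/mol = 0.0088027 mol
mass O = 0.2319 − (0.035234 + 0.0088731) = 0.18779 g → mol O = 0.18779 ÷ 15.999 = 0.011738 mol
Divide by the smallest (0.0029335 mol): C 1.000, H 3.001, O 4.001
Empirical formula: CH3O4
Empirical-formula mass = 79.03 g/mol; 158 ÷ 79.03 ≈ 2, so the molecular formula is C2H6O8.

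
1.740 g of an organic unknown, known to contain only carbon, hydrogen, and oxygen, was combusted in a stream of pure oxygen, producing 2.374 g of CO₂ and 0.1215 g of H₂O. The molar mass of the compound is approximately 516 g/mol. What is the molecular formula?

C16H4O20

mol C = 2.374 g CO₂ ÷ 44.009 g/mol = 0.053944 mol
mol H = 2 × 0.1215 g H₂O ÷ 18.015 g/mol = 0.013489 mol
mass O = 1.740 − (0.64792 + 0.013597) = 1.0785 g → mol O = 1.0785 ÷ 15.999 = 0.067410 mol
Divide by the smallest (0.013489 mol): C 3.999, H 1.000, O 4.997
Empirical formula: C4HO5
Empirical-formula mass = 129.05 g/mol; 516 ÷ 129.05 ≈ 4, so the molecular formula is C16H4O20.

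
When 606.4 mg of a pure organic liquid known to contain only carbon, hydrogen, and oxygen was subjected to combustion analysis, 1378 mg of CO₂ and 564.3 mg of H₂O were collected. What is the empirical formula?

C3H6O

mol C = 1.378 g CO₂ ÷ 44.009 g/mol = 0.031312 mol
mol H = 2 × 0.5643 g H₂O ÷ 18.015 g/mol = 0.062648 mol
mass O = 0.6064 − (0.37609 + 0.063149) = 0.16717 g → mol O = 0.16717 ÷ 15.999 = 0.010448 mol
Divide by the smallest (0.010448 mol): C 2.997, H 5.996, O 1.000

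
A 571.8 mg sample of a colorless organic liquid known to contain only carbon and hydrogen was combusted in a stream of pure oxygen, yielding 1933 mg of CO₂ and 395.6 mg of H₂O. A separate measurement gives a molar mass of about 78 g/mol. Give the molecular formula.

C6H6

mol C = 1.933 g CO₂ ÷ 44.009 g/mol = 0.043923 mol
mol H = 2 × 0.3956 g H₂O ÷ 18.015 g/mol = 0.043919 mol
Divide by the smallest (0.043919 mol): C 1.000, H 1.000
Empirical formula: CH
Empirical-formula mass = 13.02 g/mol; 78 ÷ 13.02 ≈ 6, so the molecular formula is C6H6.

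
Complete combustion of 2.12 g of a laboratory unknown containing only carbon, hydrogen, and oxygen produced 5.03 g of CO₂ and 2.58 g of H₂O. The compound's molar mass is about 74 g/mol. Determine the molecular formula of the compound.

C4H10O

mol C = 5.03 g CO₂ ÷ 44.009 g/mol = 0.1143 mol
mol H = 2 × 2.58 g H₂O ÷ 18.015 g/mol = 0.2864 mol
mass O = 2.12 − (1.373 + 0.2887) = 0.4585 g → mol O = 0.4585 ÷ 15.999 = 0.02866 mol
Divide by the smallest (0.02866 mol): C 3.988, H 9.995, O 1.000
Empirical formula: C4H10O
Empirical-formula mass = 74.12 g/mol; 74 ÷ 74.12 ≈ 1, so the molecular formula is C4H10O.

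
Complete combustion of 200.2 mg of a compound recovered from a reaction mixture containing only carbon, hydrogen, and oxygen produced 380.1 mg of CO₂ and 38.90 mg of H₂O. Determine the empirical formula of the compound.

C6H3O4

mol C = 0.3801 g CO₂ ÷ 44.009 g/mol = 0.0086369 mol
mol H = 2 × 0.03890 g H₂O ÷ 18.015 g/mol = 0.0043186 mol
mass O = 0.2002 − (0.10374 + 0.0043532) = 0.092109 g → mol O = 0.092109 ÷ 15.999 = 0.0057572 mol
Divide by the smallest (0.0043186 mol): C 2.000, H 1.000, O 1.333
Multiplying each by 3 gives whole numbers: C 6.00, H 3.00, O 4.00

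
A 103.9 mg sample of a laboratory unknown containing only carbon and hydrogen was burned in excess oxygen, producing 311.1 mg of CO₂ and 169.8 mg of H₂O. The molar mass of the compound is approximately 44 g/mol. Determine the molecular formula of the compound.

C3H8

mol C = 0.3111 g CO₂ ÷ 44.009 g/mol = 0.0070690 mol
mol H = 2 × 0.1698 g H₂O ÷ 18.015 g/mol = 0.018851 mol
Divide by the smallest (0.0070690 mol): C 1.000, H 2.667
Multiplying each by 3 gives whole numbers: C 3.00, H 8.00
Empirical formula: C3H8
Empirical-formula mass = 44.10 g/mol; 44 ÷ 44.10 ≈ 1, so the molecular formula is C3H8.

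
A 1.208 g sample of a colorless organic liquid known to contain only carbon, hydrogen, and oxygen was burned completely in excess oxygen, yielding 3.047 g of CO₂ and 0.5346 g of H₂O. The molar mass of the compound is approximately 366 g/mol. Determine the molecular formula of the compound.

C21H18O6

mol C = 3.047 g CO₂ ÷ 44.009 g/mol = 0.069236 mol
mol H = 2 × 0.5346 g H₂O ÷ 18.015 g/mol = 0.059351 mol
mass O = 1.208 − (0.83159 + 0.059825) = 0.31658 g → mol O = 0.31658 ÷ 15.999 = 0.019788 mol
Divide by the smallest (0.019788 mol): C 3.499, H 2.999, O 1.000
Multiplying each by 2 gives whole numbers: C 7.00, H 6.00, O 2.00
Empirical formula: C7H6O2
Empirical-formula mass = 122.12 g/mol; 366 ÷ 122.12 ≈ 3, so the molecular formula is C21H18O6.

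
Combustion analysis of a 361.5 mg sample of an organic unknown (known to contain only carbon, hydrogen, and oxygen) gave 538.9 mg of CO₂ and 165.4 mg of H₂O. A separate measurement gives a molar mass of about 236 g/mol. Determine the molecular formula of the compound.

mol C = 0.5389 g CO₂ ÷ 44.009 g/mol = 0.012245 mol
mol H = 2 × 0.1654 g H₂O ÷ 18.015 g/mol = 0.018362 mol
mass O = 0.3615 − (0.14708 + 0.018509) = 0.19591 g → mol O = 0.19591 ÷ 15.999 = 0.012245 mol
Divide by the smallest (0.012245 mol): C 1.000, H 1.500, O 1.000
Multiplying each by 2 gives whole numbers: C 2.00, H 3.00, O 2.00
Empirical formula: C2H3O2
Empirical-formula mass = 59.04 g/mol; 236 ÷ 59.04 ≈ 4, so the molecular formula is C8H12O8.

C8H12O8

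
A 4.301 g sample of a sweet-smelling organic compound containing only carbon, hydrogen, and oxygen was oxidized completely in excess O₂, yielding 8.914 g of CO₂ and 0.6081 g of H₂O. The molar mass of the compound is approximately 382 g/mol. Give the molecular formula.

C18H6O10

mol C = 8.914 g CO₂ ÷ 44.009 g/mol = 0.20255 mol
mol H = 2 × 0.6081 g H₂O ÷ 18.015 g/mol = 0.067510 mol
mass O = 4.301 − (2.4328 + 0.068050) = 1.8001 g → mol O = 1.8001 ÷ 15.999 = 0.11252 mol
Divide by the smallest (0.067510 mol): C 3.000, H 1.000, O 1.667
Multiplying each by 3 gives whole numbers: C 9.00, H 3.00, O 5.00
Empirical formula: C9H3O5
Empirical-formula mass = 191.12 g/mol; 382 ÷ 191.12 ≈ 2, so the molecular formula is C18H6O10.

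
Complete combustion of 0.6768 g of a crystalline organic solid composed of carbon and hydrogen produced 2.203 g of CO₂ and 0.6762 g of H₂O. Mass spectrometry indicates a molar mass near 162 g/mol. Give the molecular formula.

mol C = 2.203 g CO₂ ÷ 44.009 g/mol = 0.050058 mol
mol H = 2 × 0.6762 g H₂O ÷ 18.015 g/mol = 0.075071 mol
Divide by the smallest (0.050058 mol): C 1.000, H 1.500
Multiplying each by 2 gives whole numbers: C 2.00, H 3.00
Empirical formula: C2H3
Empirical-formula mass = 27.05 g/mol; 162 ÷ 27.05 ≈ 6, so the molecular formula is C12H18.

C12H18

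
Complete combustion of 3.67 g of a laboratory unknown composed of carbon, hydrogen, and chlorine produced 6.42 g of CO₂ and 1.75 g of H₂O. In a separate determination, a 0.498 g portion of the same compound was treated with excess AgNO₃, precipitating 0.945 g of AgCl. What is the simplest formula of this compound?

C3H4Cl

mol C = 6.42 g CO₂ ÷ 44.009 g/mol = 0.1459 mol
mol H = 2 × 1.75 g H₂O ÷ 18.015 g/mol = 0.1943 mol
From the AgCl data: mol Cl per gram of compound = (0.945 ÷ 143.318) ÷ 0.498 = 0.01324 mol/g, so in the 3.67 g combustion sample mol Cl = 0.04859 mol
Divide by the smallest (0.04859 mol): C 3.002, H 3.998, Cl 1.000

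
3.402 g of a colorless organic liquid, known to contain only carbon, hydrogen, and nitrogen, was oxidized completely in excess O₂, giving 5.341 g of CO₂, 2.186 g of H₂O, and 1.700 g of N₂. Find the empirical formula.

CH2N

mol C = 5.341 g CO₂ ÷ 44.009 g/mol = 0.12136 mol
mol H = 2 × 2.186 g H₂O ÷ 18.015 g/mol = 0.24269 mol
mol N = 2 × 1.700 g N₂ ÷ 28.014 g/mol = 0.12137 mol
Divide by the smallest (0.12136 mol): C 1.000, H 2.000, N 1.000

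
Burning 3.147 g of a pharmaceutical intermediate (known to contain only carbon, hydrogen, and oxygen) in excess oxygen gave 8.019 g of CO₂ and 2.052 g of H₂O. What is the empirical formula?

C4H5O

mol C = 8.019 g CO₂ ÷ 44.009 g/mol = 0.18221 mol
mol H = 2 × 2.052 g H₂O ÷ 18.015 g/mol = 0.22781 mol
mass O = 3.147 − (2.1886 + 0.22963) = 0.72881 g → mol O = 0.72881 ÷ 15.999 = 0.045553 mol
Divide by the smallest (0.045553 mol): C 4.000, H 5.001, O 1.000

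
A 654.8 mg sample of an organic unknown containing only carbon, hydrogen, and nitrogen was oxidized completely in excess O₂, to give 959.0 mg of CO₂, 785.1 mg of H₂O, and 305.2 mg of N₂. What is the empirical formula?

CH4N

mol C = 0.9590 g CO₂ ÷ 44.009 g/mol = 0.021791 mol
mol H = 2 × 0.7851 g H₂O ÷ 18.015 g/mol = 0.087161 mol
mol N = 2 × 0.3052 g N₂ ÷ 28.014 g/mol = 0.021789 mol
Divide by the smallest (0.021789 mol): C 1.000, H 4.000, N 1.000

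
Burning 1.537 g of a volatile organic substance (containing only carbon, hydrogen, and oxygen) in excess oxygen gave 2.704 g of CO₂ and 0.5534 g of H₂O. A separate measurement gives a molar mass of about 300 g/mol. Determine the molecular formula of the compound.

mol C = 2.704 g CO₂ ÷ 44.009 g/mol = 0.061442 mol
mol H = 2 × 0.5534 g H₂O ÷ 18.015 g/mol = 0.061438 mol
mass O = 1.537 − (0.73798 + 0.061929) = 0.73709 g → mol O = 0.73709 ÷ 15.999 = 0.046071 mol
Divide by the smallest (0.046071 mol): C 1.334, H 1.334, O 1.000
Multiplying each by 3 gives whole numbers: C 4.00, H 4.00, O 3.00
Empirical formula: C4H4O3
Empirical-formula mass = 100.07 g/mol; 300 ÷ 100.07 ≈ 3, so the molecular formula is C12H12O9.

C12H12O9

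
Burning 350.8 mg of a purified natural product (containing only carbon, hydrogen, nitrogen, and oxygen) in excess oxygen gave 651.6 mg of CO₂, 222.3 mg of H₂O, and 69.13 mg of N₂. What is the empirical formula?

C3H5NO

mol C = 0.6516 g CO₂ ÷ 44.009 g/mol = 0.014806 mol
mol H = 2 × 0.2223 g H₂O ÷ 18.015 g/mol = 0.024679 mol
mol N = 2 × 0.06913 g N₂ ÷ 28.014 g/mol = 0.0049354 mol
mass O = 0.3508 − (0.17784 + 0.024877 + 0.069130) = 0.078958 g → mol O = 0.078958 ÷ 15.999 = 0.0049352 mol
Divide by the smallest (0.0049352 mol): C 3.000, H 5.001, N 1.000, O 1.000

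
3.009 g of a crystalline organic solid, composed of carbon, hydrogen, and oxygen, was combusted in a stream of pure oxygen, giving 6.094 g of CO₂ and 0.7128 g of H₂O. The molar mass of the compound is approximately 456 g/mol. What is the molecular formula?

C21H12O12

mol C = 6.094 g CO₂ ÷ 44.009 g/mol = 0.13847 mol
mol H = 2 × 0.7128 g H₂O ÷ 18.015 g/mol = 0.079134 mol
mass O = 3.009 − (1.6632 + 0.079767) = 1.2660 g → mol O = 1.2660 ÷ 15.999 = 0.079133 mol
Divide by the smallest (0.079133 mol): C 1.750, H 1.000, O 1.000
Multiplying each by 4 gives whole numbers: C 7.00, H 4.00, O 4.00
Empirical formula: C7H4O4
Empirical-formula mass = 152.10 g/mol; 456 ÷ 152.10 ≈ 3, so the molecular formula is C21H12O12.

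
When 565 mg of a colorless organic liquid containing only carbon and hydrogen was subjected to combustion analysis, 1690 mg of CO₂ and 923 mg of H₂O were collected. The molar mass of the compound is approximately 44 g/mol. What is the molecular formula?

C3H8

mol C = 1.69 g CO₂ ÷ 44.009 g/mol = 0.03840 mol
mol H = 2 × 0.923 g H₂O ÷ 18.015 g/mol = 0.1025 mol
Divide by the smallest (0.03840 mol): C 1.000, H 2.668
Multiplying each by 3 gives whole numbers: C 3.00, H 8.01
Empirical formula: C3H8
Empirical-formula mass = 44.10 g/mol; 44 ÷ 44.10 ≈ 1, so the molecular formula is C3H8.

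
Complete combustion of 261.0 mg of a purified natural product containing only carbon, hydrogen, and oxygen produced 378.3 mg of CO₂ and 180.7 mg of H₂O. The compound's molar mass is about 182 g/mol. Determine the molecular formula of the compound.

mol C = 0.3783 g CO₂ ÷ 44.009 g/mol = 0.0085960 mol
mol H = 2 × 0.1807 g H₂O ÷ 18.015 g/mol = 0.020061 mol
mass O = 0.2610 − (0.10325 + 0.020222) = 0.13753 g → mol O = 0.13753 ÷ 15.999 = 0.0085963 mol
Divide by the smallest (0.0085960 mol): C 1.000, H 2.334, O 1.000
Multiplying each by 3 gives whole numbers: C 3.00, H 7.00, O 3.00
Empirical formula: C3H7O3
Empirical-formula mass = 91.09 g/mol; 182 ÷ 91.09 ≈ 2, so the molecular formula is C6H14O6.

C6H14O6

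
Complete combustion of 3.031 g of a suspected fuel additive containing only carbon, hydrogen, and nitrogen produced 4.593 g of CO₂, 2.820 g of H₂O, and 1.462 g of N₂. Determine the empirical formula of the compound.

mol C = 4.593 g CO₂ ÷ 44.009 g/mol = 0.10437 mol
mol H = 2 × 2.820 g H₂O ÷ 18.015 g/mol = 0.31307 mol
mol N = 2 × 1.462 g N₂ ÷ 28.014 g/mol = 0.10438 mol
Divide by the smallest (0.10437 mol): C 1.000, H 3.000, N 1.000

CH3N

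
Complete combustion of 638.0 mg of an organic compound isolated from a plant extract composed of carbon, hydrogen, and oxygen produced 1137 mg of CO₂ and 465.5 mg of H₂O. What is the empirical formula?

mol C = 1.137 g CO₂ ÷ 44.009 g/mol = 0.025836 mol
mol H = 2 × 0.4655 g H₂O ÷ 18.015 g/mol = 0.051679 mol
mass O = 0.6380 − (0.31031 + 0.052093) = 0.27560 g → mol O = 0.27560 ÷ 15.999 = 0.017226 mol
Divide by the smallest (0.017226 mol): C 1.500, H 3.000, O 1.000
Multiplying each by 2 gives whole numbers: C 3.00, H 6.00, O 2.00

C3H6O2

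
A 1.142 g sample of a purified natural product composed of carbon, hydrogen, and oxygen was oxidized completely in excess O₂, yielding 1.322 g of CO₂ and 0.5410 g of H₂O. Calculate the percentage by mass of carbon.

mol C = 1.322 g CO₂ ÷ 44.009 g/mol = 0.030039 mol
mol H = 2 × 0.5410 g H₂O ÷ 18.015 g/mol = 0.060061 mol
mass O = 1.142 − (0.36080 + 0.060542) = 0.72066 g → mol O = 0.72066 ÷ 15.999 = 0.045044 mol
mass % C = 0.36080 g ÷ 1.142 g × 100%

31.59%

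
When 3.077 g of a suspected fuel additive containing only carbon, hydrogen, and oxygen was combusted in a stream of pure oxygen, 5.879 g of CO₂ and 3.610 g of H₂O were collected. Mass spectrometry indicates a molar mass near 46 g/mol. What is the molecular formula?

mol C = 5.879 g CO₂ ÷ 44.009 g/mol = 0.13359 mol
mol H = 2 × 3.610 g H₂O ÷ 18.015 g/mol = 0.40078 mol
mass O = 3.077 − (1.6045 + 0.40398) = 1.0685 g → mol O = 1.0685 ÷ 15.999 = 0.066786 mol
Divide by the smallest (0.066786 mol): C 2.000, H 6.001, O 1.000
Empirical formula: C2H6O
Empirical-formula mass = 46.07 g/mol; 46 ÷ 46.07 ≈ 1, so the molecular formula is C2H6O.

C2H6O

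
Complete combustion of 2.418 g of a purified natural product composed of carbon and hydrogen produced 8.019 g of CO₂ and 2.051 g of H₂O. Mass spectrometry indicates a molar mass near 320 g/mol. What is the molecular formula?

C24H30

mol C = 8.019 g CO₂ ÷ 44.009 g/mol = 0.18221 mol
mol H = 2 × 2.051 g H₂O ÷ 18.015 g/mol = 0.22770 mol
Divide by the smallest (0.18221 mol): C 1.000, H 1.250
Multiplying each by 4 gives whole numbers: C 4.00, H 5.00
Empirical formula: C4H5
Empirical-formula mass = 53.08 g/mol; 320 ÷ 53.08 ≈ 6, so the molecular formula is C24H30.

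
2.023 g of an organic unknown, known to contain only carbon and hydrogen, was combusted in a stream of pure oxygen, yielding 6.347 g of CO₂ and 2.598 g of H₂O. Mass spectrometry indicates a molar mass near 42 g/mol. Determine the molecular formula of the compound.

mol C = 6.347 g CO₂ ÷ 44.009 g/mol = 0.14422 mol
mol H = 2 × 2.598 g H₂O ÷ 18.015 g/mol = 0.28843 mol
Divide by the smallest (0.14422 mol): C 1.000, H 2.000
Empirical formula: CH2
Empirical-formula mass = 14.03 g/mol; 42 ÷ 14.03 ≈ 3, so the molecular formula is C3H6.

C3H6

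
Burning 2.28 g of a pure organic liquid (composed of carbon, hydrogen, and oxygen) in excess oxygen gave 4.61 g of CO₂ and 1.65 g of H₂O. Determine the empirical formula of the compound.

mol C = 4.61 g CO₂ ÷ 44.009 g/mol = 0.1048 mol
mol H = 2 × 1.65 g H₂O ÷ 18.015 g/mol = 0.1832 mol
mass O = 2.28 − (1.258 + 0.1846) = 0.8372 g → mol O = 0.8372 ÷ 15.999 = 0.05233 mol
Divide by the smallest (0.05233 mol): C 2.002, H 3.501, O 1.000
Multiplying each by 2 gives whole numbers: C 4.00, H 7.00, O 2.00

C4H7O2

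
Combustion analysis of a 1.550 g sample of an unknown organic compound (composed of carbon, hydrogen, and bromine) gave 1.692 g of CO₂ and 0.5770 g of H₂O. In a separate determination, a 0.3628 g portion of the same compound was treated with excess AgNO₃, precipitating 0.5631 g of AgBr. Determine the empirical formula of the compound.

C3H5Br

mol C = 1.692 g CO₂ ÷ 44.009 g/mol = 0.038447 mol
mol H = 2 × 0.5770 g H₂O ÷ 18.015 g/mol = 0.064058 mol
From the AgBr data: mol Br per gram of compound = (0.5631 ÷ 187.772) ÷ 0.3628 = 0.0082658 mol/g, so in the 1.550 g combustion sample mol Br = 0.012812 mol
Divide by the smallest (0.012812 mol): C 3.001, H 5.000, Br 1.000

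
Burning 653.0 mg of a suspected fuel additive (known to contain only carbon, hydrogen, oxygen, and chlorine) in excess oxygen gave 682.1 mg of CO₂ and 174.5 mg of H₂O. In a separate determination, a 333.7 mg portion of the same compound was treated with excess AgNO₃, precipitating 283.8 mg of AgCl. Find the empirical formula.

mol C = 0.6821 g CO₂ ÷ 44.009 g/mol = 0.015499 mol
mol H = 2 × 0.1745 g H₂O ÷ 18.015 g/mol = 0.019373 mol
From the AgCl data: mol Cl per gram of compound = (0.2838 ÷ 143.318) ÷ 0.3337 = 0.0059341 mol/g, so in the 0.6530 g combustion sample mol Cl = 0.0038750 mol
mass O = 0.6530 − (0.18616 + 0.019528 + 0.13737) = 0.30994 g → mol O = 0.30994 ÷ 15.999 = 0.019373 mol
Divide by the smallest (0.0038750 mol): C 4.000, H 4.999, Cl 1.000, O 4.999

C4H5ClO5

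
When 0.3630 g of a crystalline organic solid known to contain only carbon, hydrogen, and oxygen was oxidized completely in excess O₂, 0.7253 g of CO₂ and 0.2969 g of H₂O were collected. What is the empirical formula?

mol C = 0.7253 g CO₂ ÷ 44.009 g/mol = 0.016481 mol
mol H = 2 × 0.2969 g H₂O ÷ 18.015 g/mol = 0.032961 mol
mass O = 0.3630 − (0.19795 + 0.033225) = 0.13182 g → mol O = 0.13182 ÷ 15.999 = 0.0082396 mol
Divide by the smallest (0.0082396 mol): C 2.000, H 4.000, O 1.000

C2H4O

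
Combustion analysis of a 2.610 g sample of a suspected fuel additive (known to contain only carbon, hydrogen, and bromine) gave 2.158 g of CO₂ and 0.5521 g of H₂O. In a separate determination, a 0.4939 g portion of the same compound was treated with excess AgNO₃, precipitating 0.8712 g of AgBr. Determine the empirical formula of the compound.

mol C = 2.158 g CO₂ ÷ 44.009 g/mol = 0.049035 mol
mol H = 2 × 0.5521 g H₂O ÷ 18.015 g/mol = 0.061293 mol
From the AgBr data: mol Br per gram of compound = (0.8712 ÷ 187.772) ÷ 0.4939 = 0.0093939 mol/g, so in the 2.610 g combustion sample mol Br = 0.024518 mol
Divide by the smallest (0.024518 mol): C 2.000, H 2.500, Br 1.000
Multiplying each by 2 gives whole numbers: C 4.00, H 5.00, Br 2.00

C4H5Br2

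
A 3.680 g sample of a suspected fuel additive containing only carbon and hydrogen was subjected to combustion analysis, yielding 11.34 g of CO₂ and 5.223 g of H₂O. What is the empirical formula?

mol C = 11.34 g CO₂ ÷ 44.009 g/mol = 0.25767 mol
mol H = 2 × 5.223 g H₂O ÷ 18.015 g/mol = 0.57985 mol
Divide by the smallest (0.25767 mol): C 1.000, H 2.250
Multiplying each by 4 gives whole numbers: C 4.00, H 9.00

C4H9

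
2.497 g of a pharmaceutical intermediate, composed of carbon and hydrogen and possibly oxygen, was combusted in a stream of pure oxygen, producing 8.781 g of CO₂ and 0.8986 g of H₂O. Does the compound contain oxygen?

no

mol C = 8.781 g CO₂ ÷ 44.009 g/mol = 0.19953 mol
mol H = 2 × 0.8986 g H₂O ÷ 18.015 g/mol = 0.099761 mol
C and H together account for 2.4971 g — essentially the entire 2.497 g sample — so the compound contains no oxygen.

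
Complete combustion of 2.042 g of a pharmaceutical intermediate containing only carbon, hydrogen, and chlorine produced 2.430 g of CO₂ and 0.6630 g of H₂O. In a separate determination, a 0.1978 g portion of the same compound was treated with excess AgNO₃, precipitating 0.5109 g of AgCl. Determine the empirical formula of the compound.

C3H4Cl2

mol C = 2.430 g CO₂ ÷ 44.009 g/mol = 0.055216 mol
mol H = 2 × 0.6630 g H₂O ÷ 18.015 g/mol = 0.073605 mol
From the AgCl data: mol Cl per gram of compound = (0.5109 ÷ 143.318) ÷ 0.1978 = 0.018022 mol/g, so in the 2.042 g combustion sample mol Cl = 0.036801 mol
Divide by the smallest (0.036801 mol): C 1.500, H 2.000, Cl 1.000
Multiplying each by 2 gives whole numbers: C 3.00, H 4.00, Cl 2.00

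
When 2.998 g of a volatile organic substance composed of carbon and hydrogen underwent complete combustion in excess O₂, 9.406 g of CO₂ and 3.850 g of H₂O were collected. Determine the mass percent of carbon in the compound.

85.63%

mol C = 9.406 g CO₂ ÷ 44.009 g/mol = 0.21373 mol
mol H = 2 × 3.850 g H₂O ÷ 18.015 g/mol = 0.42742 mol
mass % C = 2.5671 g ÷ 2.998 g × 100%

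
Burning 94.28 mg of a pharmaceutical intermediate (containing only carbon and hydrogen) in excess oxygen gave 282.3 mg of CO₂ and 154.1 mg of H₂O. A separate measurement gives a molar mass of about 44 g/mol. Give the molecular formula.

C3H8

mol C = 0.2823 g CO₂ ÷ 44.009 g/mol = 0.0064146 mol
mol H = 2 × 0.1541 g H₂O ÷ 18.015 g/mol = 0.017108 mol
Divide by the smallest (0.0064146 mol): C 1.000, H 2.667
Multiplying each by 3 gives whole numbers: C 3.00, H 8.00
Empirical formula: C3H8
Empirical-formula mass = 44.10 g/mol; 44 ÷ 44.10 ≈ 1, so the molecular formula is C3H8.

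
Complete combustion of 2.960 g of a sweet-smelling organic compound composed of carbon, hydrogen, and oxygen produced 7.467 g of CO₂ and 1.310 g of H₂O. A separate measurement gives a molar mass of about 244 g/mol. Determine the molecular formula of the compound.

C14H12O4

mol C = 7.467 g CO₂ ÷ 44.009 g/mol = 0.16967 mol
mol H = 2 × 1.310 g H₂O ÷ 18.015 g/mol = 0.14543 mol
mass O = 2.960 − (2.0379 + 0.14660) = 0.77550 g → mol O = 0.77550 ÷ 15.999 = 0.048472 mol
Divide by the smallest (0.048472 mol): C 3.500, H 3.000, O 1.000
Multiplying each by 2 gives whole numbers: C 7.00, H 6.00, O 2.00
Empirical formula: C7H6O2
Empirical-formula mass = 122.12 g/mol; 244 ÷ 122.12 ≈ 2, so the molecular formula is C14H12O4.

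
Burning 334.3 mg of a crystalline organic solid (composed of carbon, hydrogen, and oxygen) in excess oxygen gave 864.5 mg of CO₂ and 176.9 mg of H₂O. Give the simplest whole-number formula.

C4H4O

mol C = 0.8645 g CO₂ ÷ 44.009 g/mol = 0.019644 mol
mol H = 2 × 0.1769 g H₂O ÷ 18.015 g/mol = 0.019639 mol
mass O = 0.3343 − (0.23594 + 0.019796) = 0.078563 g → mol O = 0.078563 ÷ 15.999 = 0.0049105 mol
Divide by the smallest (0.0049105 mol): C 4.000, H 3.999, O 1.000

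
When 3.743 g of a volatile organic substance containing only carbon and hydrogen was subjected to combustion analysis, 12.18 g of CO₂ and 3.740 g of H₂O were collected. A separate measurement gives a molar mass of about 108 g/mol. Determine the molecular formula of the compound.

mol C = 12.18 g CO₂ ÷ 44.009 g/mol = 0.27676 mol
mol H = 2 × 3.740 g H₂O ÷ 18.015 g/mol = 0.41521 mol
Divide by the smallest (0.27676 mol): C 1.000, H 1.500
Multiplying each by 2 gives whole numbers: C 2.00, H 3.00
Empirical formula: C2H3
Empirical-formula mass = 27.05 g/mol; 108 ÷ 27.05 ≈ 4, so the molecular formula is C8H12.

C8H12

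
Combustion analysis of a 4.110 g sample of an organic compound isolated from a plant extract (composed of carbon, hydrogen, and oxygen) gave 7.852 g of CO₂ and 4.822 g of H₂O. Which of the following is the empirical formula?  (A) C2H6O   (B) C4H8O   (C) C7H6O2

(A) C2H6O

mol C = 7.852 g CO₂ ÷ 44.009 g/mol = 0.17842 mol
mol H = 2 × 4.822 g H₂O ÷ 18.015 g/mol = 0.53533 mol
mass O = 4.110 − (2.1430 + 0.53961) = 1.4274 g → mol O = 1.4274 ÷ 15.999 = 0.089218 mol
Divide by the smallest (0.089218 mol): C 2.000, H 6.000, O 1.000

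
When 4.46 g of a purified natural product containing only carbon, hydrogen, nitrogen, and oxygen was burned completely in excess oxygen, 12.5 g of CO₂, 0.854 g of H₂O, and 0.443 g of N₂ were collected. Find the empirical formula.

C9H3NO

mol C = 12.5 g CO₂ ÷ 44.009 g/mol = 0.2840 mol
mol H = 2 × 0.854 g H₂O ÷ 18.015 g/mol = 0.09481 mol
mol N = 2 × 0.443 g N₂ ÷ 28.014 g/mol = 0.03163 mol
mass O = 4.46 − (3.412 + 0.09557 + 0.4430) = 0.5099 g → mol O = 0.5099 ÷ 15.999 = 0.03187 mol
Divide by the smallest (0.03163 mol): C 8.981, H 2.998, N 1.000, O 1.008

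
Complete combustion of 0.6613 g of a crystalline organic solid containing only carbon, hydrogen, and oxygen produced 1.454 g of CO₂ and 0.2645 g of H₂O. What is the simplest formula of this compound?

C9H8O4

mol C = 1.454 g CO₂ ÷ 44.009 g/mol = 0.033039 mol
mol H = 2 × 0.2645 g H₂O ÷ 18.015 g/mol = 0.029364 mol
mass O = 0.6613 − (0.39683 + 0.029599) = 0.23487 g → mol O = 0.23487 ÷ 15.999 = 0.014680 mol
Divide by the smallest (0.014680 mol): C 2.251, H 2.000, O 1.000
Multiplying each by 4 gives whole numbers: C 9.00, H 8.00, O 4.00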